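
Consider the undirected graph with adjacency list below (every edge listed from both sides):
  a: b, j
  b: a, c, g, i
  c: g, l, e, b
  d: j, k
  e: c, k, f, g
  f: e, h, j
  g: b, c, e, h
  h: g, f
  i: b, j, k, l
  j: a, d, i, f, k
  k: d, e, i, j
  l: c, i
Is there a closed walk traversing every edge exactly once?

No

Degrees: a:2, b:4, c:4, d:2, e:4, f:3, g:4, h:2, i:4, j:5, k:4, l:2
Vertices with odd degree: f, j. An Eulerian circuit requires all degrees even.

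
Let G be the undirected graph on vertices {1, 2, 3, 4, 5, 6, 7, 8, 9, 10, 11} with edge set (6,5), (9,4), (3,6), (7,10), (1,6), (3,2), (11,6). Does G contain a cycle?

The graph has 11 vertices, 7 edges, and 4 connected components.
Since 7 = 11 - 4, the graph is a forest and contains no cycle.

No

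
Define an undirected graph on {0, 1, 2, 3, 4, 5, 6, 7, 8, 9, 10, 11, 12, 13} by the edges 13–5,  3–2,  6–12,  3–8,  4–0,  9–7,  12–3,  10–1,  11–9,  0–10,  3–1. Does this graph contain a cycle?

The graph has 14 vertices, 11 edges, and 3 connected components.
A forest on 14 vertices with 3 components has exactly 11 edges, which matches — so no cycle.

No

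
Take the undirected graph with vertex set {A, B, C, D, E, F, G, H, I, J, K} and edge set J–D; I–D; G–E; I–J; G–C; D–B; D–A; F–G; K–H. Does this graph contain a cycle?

The graph has 11 vertices, 9 edges, and 3 connected components.
Since 9 > 11 - 3, a cycle must exist; for instance D-I-J-D.

Yes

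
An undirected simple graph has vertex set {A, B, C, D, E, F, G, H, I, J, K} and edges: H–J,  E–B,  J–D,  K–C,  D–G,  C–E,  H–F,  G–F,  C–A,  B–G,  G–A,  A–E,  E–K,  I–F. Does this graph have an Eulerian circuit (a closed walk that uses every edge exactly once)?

Degrees: A:3, B:2, C:3, D:2, E:4, F:3, G:4, H:2, I:1, J:2, K:2
A, C, F, I have odd degree; an Eulerian circuit needs every degree to be even, so none exists.

No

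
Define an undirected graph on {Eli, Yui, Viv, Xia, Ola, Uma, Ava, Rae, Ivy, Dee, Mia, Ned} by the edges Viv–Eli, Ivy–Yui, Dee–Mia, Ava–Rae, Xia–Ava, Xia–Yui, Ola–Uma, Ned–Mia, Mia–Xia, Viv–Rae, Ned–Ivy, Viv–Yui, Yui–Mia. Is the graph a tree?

The graph has 12 vertices and 13 edges.
It is not connected, so it is not a tree.

No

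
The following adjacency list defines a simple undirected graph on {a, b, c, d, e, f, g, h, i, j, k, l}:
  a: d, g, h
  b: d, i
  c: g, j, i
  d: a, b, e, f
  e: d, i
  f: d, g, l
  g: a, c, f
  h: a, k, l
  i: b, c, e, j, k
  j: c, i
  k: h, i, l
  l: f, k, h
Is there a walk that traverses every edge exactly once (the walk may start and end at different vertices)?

No

Degrees: a:3, b:2, c:3, d:4, e:2, f:3, g:3, h:3, i:5, j:2, k:3, l:3
Odd-degree vertices: a, c, f, g, h, i, k, l (8 total).
An Eulerian trail requires 0 or 2 odd-degree vertices; here there are 8.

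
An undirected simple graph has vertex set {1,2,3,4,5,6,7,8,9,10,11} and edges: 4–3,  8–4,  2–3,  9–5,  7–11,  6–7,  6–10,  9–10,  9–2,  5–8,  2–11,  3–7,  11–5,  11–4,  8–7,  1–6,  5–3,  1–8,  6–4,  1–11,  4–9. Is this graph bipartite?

Partition the vertices as {3, 6, 8, 9, 11} vs {1, 2, 4, 5, 7, 10}. Each listed edge has one endpoint in each part, so the graph is bipartite.

Yes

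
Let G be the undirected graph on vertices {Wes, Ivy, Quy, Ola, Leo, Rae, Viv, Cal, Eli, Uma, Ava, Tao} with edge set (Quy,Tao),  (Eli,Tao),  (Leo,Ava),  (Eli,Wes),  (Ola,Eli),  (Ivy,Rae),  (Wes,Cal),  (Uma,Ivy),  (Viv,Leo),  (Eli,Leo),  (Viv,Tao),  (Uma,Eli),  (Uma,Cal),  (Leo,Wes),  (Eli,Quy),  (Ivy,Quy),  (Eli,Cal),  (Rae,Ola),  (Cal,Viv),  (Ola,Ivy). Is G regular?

No

Degrees: Wes:3, Ivy:4, Quy:3, Ola:3, Leo:4, Rae:2, Viv:3, Cal:4, Eli:7, Uma:3, Ava:1, Tao:3
Vertex Ava has degree 1 while Eli has degree 7, so the graph is not regular.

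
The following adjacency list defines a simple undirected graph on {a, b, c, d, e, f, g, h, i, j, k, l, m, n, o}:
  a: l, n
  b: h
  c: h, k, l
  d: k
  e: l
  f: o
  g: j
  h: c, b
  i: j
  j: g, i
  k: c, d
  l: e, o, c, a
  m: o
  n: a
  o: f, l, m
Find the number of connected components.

Component: {g, i, j}
Component: {a, b, c, d, e, f, h, k, l, m, n, o}

2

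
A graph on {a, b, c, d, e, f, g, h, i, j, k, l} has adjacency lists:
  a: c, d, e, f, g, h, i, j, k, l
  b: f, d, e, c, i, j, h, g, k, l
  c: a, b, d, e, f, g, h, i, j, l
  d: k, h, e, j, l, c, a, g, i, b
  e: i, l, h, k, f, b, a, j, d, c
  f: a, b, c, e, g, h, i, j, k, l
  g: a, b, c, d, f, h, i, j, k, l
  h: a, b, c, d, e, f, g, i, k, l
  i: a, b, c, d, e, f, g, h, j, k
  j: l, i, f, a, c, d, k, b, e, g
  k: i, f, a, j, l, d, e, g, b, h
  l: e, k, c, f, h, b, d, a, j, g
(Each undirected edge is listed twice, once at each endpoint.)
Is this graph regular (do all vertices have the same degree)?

Degrees: a:10, b:10, c:10, d:10, e:10, f:10, g:10, h:10, i:10, j:10, k:10, l:10
Every vertex has degree 10, so the graph is 10-regular.

Yes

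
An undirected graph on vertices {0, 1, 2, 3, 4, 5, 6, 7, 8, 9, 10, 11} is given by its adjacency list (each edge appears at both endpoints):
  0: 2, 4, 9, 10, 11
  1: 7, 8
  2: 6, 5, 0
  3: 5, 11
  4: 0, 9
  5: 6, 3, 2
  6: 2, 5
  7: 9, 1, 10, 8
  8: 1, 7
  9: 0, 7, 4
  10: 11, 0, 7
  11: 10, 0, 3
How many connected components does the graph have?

1

Component: {0, 1, 2, 3, 4, 5, 6, 7, 8, 9, 10, 11}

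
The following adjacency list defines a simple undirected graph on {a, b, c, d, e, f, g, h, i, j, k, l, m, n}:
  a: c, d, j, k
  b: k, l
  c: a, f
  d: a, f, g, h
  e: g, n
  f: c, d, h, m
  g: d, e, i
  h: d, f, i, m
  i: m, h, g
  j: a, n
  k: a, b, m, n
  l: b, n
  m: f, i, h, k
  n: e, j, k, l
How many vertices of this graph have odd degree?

2

Degrees: a:4, b:2, c:2, d:4, e:2, f:4, g:3, h:4, i:3, j:2, k:4, l:2, m:4, n:4
Odd-degree vertices: g, i.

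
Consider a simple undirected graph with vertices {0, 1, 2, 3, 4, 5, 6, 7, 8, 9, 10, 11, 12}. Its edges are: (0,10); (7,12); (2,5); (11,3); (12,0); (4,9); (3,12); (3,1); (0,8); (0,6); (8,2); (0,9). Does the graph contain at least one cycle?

The graph has 13 vertices, 12 edges, and 1 connected component.
Since 12 = 13 - 1, the graph is a forest and contains no cycle.

No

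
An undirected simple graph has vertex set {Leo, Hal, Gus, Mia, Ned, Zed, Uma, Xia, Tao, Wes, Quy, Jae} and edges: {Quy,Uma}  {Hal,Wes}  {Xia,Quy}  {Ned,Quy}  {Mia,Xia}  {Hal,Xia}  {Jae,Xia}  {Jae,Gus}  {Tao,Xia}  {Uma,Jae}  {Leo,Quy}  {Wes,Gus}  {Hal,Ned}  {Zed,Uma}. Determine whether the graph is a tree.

No

|V| = 12, |E| = 14.
Connected but with 14 > 11 edges, so it has a cycle and is not a tree.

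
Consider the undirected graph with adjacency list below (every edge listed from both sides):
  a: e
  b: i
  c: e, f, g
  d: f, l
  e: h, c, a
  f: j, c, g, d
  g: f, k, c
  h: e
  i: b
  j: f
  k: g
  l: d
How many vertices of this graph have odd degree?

10

Degrees: a:1, b:1, c:3, d:2, e:3, f:4, g:3, h:1, i:1, j:1, k:1, l:1
Odd-degree vertices: a, b, c, e, g, h, i, j, k, l.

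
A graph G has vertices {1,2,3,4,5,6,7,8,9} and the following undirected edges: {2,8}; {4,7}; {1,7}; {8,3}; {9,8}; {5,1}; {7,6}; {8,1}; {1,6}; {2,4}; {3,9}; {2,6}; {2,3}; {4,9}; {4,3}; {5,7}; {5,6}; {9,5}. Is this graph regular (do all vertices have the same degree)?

Degrees: 1:4, 2:4, 3:4, 4:4, 5:4, 6:4, 7:4, 8:4, 9:4
Every vertex has degree 4, so the graph is 4-regular.

Yes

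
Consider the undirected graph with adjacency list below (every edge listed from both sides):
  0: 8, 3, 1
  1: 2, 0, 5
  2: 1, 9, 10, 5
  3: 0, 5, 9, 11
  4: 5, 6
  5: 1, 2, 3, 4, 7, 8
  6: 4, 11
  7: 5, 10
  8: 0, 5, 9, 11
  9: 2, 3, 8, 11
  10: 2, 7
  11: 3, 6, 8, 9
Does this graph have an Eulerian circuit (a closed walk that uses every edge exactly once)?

No

Degrees: 0:3, 1:3, 2:4, 3:4, 4:2, 5:6, 6:2, 7:2, 8:4, 9:4, 10:2, 11:4
Vertices with odd degree: 0, 1. An Eulerian circuit requires all degrees even.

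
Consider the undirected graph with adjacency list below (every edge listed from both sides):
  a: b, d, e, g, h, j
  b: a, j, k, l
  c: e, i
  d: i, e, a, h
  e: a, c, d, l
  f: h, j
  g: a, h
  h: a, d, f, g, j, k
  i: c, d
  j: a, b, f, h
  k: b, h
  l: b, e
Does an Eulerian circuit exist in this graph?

Degrees: a:6, b:4, c:2, d:4, e:4, f:2, g:2, h:6, i:2, j:4, k:2, l:2
All degrees are even and the non-isolated vertices are connected — an Eulerian circuit exists.

Yes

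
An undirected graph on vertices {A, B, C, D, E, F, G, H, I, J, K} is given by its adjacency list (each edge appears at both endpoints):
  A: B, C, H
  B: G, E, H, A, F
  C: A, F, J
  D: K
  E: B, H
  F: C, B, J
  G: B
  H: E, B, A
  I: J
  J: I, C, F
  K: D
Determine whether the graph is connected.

Component: {D, K}
Component: {A, B, C, E, F, G, H, I, J}
No edge joins these 2 groups, so the graph is disconnected.

No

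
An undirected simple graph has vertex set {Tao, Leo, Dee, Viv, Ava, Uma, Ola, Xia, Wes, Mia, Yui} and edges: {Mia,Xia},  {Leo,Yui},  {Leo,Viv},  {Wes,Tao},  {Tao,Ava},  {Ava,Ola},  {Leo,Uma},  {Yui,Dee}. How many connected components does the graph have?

3

Component: {Xia, Mia}
Component: {Tao, Ava, Ola, Wes}
Component: {Leo, Dee, Viv, Uma, Yui}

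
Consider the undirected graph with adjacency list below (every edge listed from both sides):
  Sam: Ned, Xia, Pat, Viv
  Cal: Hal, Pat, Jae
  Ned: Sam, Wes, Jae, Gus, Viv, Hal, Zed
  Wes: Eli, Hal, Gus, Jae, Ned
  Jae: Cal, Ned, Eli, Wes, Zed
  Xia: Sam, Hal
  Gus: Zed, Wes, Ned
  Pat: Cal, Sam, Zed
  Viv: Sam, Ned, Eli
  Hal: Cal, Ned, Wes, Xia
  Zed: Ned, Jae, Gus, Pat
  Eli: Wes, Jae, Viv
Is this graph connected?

Yes

Starting from Sam and exploring outward reaches every vertex (Sam, Pat, Viv, Xia, Ned, Zed, Cal, Eli, Hal, Gus, Wes, Jae); the graph is connected.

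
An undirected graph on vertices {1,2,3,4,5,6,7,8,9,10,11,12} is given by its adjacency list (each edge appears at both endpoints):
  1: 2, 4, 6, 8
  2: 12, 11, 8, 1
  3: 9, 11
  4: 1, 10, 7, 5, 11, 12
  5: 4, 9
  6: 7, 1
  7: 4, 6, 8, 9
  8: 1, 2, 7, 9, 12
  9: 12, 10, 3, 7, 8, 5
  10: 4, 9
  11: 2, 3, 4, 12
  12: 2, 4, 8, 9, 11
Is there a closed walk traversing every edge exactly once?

No

Degrees: 1:4, 2:4, 3:2, 4:6, 5:2, 6:2, 7:4, 8:5, 9:6, 10:2, 11:4, 12:5
8, 12 have odd degree; an Eulerian circuit needs every degree to be even, so none exists.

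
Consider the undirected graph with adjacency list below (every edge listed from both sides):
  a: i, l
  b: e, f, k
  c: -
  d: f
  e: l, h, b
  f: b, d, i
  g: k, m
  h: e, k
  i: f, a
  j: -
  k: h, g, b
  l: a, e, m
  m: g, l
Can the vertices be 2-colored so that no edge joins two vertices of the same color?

Yes

Color {b, c, d, g, h, i, j, l} black and {a, e, f, k, m} white. No edge joins two same-colored vertices, so the graph is bipartite.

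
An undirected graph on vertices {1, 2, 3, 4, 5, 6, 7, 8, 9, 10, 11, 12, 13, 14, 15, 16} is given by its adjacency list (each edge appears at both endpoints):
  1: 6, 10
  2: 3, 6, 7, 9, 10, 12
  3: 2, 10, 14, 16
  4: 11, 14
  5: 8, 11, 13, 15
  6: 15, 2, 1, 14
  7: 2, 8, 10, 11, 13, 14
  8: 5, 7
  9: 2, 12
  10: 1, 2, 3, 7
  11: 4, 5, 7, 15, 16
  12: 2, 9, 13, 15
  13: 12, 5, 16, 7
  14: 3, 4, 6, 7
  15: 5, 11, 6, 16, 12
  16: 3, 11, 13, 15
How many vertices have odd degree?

Degrees: 1:2, 2:6, 3:4, 4:2, 5:4, 6:4, 7:6, 8:2, 9:2, 10:4, 11:5, 12:4, 13:4, 14:4, 15:5, 16:4
Odd-degree vertices: 11, 15.

2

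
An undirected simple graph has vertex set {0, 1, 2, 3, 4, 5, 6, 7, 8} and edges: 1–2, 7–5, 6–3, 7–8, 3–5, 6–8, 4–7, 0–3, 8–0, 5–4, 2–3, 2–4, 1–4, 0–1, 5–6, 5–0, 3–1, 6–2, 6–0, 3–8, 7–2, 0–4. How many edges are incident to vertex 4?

Neighbors of 4: 0, 1, 2, 5, 7.

5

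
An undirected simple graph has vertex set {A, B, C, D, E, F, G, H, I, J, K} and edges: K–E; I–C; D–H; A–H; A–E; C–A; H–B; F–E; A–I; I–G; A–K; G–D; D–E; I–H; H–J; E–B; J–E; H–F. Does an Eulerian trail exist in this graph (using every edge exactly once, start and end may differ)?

Degrees: A:5, B:2, C:2, D:3, E:6, F:2, G:2, H:6, I:4, J:2, K:2
Odd-degree vertices: A, D (2 total).
With 2 odd-degree vertices and all edges in one connected piece, an Eulerian trail exists (from A to D).

Yes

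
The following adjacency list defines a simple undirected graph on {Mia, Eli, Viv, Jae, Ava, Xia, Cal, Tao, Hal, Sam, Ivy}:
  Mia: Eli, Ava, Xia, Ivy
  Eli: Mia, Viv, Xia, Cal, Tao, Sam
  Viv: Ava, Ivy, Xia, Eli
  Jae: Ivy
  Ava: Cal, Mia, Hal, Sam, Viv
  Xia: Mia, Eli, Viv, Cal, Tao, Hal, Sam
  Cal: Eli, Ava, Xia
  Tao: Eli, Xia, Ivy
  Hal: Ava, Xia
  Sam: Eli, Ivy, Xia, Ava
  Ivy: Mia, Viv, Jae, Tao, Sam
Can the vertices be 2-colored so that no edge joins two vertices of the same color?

No

Xia-Eli-Mia-Xia is an odd cycle (length 3), and a bipartite graph can contain only even cycles.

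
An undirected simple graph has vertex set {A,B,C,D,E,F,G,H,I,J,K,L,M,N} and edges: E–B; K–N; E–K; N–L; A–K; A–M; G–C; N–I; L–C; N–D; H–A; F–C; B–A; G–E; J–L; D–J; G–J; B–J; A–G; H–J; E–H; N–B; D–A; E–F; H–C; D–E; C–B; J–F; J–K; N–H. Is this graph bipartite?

A valid 2-coloring puts {B, D, F, G, H, I, K, L, M} on one side and {A, C, E, J, N} on the other; every edge crosses between the two sides.

Yes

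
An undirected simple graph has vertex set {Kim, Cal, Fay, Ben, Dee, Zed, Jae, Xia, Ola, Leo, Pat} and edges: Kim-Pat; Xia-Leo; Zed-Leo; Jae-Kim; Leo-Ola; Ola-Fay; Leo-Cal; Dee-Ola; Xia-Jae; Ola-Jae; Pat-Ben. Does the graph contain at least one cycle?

|V| = 11, |E| = 11, number of components = 1.
Since 11 > 11 - 1, a cycle must exist; for instance Jae-Ola-Leo-Xia-Jae.

Yes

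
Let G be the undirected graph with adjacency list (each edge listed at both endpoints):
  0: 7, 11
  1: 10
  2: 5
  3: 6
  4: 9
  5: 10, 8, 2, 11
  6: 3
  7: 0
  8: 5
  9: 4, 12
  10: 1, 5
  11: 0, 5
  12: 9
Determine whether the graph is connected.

No

Component: {3, 6}
Component: {4, 9, 12}
Component: {0, 1, 2, 5, 7, 8, 10, 11}
There are 3 separate components, so the graph is not connected.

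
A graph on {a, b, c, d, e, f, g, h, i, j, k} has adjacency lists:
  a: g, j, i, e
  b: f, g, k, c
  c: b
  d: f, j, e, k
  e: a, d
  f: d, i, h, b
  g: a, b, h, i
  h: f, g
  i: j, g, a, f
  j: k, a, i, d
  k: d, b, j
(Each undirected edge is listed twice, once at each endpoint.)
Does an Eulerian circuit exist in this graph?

No

Degrees: a:4, b:4, c:1, d:4, e:2, f:4, g:4, h:2, i:4, j:4, k:3
c, k have odd degree; an Eulerian circuit needs every degree to be even, so none exists.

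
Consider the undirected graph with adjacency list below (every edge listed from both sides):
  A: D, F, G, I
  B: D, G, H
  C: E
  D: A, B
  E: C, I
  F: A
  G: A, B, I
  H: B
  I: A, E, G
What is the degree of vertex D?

2

Neighbors of D: A, B.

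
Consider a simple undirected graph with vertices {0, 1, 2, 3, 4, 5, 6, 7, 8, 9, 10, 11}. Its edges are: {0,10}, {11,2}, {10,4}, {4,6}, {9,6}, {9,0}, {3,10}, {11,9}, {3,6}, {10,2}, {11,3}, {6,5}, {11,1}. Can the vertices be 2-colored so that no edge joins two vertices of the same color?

No

The cycle 0-10-4-6-9-0 has length 5, which is odd, so the graph is not bipartite.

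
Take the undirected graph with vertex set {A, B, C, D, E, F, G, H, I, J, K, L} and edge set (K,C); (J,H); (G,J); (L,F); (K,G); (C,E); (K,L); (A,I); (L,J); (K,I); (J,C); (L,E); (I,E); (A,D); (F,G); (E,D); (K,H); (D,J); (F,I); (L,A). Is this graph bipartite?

Color {B, C, D, G, H, I, L} black and {A, E, F, J, K} white. No edge joins two same-colored vertices, so the graph is bipartite.

Yes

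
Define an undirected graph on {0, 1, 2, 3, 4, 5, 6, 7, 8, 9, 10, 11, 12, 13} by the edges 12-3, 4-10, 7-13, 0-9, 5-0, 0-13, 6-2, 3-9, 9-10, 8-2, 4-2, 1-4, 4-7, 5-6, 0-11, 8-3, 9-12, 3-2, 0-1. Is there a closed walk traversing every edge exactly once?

Degrees: 0:5, 1:2, 2:4, 3:4, 4:4, 5:2, 6:2, 7:2, 8:2, 9:4, 10:2, 11:1, 12:2, 13:2
0, 11 have odd degree; an Eulerian circuit needs every degree to be even, so none exists.

No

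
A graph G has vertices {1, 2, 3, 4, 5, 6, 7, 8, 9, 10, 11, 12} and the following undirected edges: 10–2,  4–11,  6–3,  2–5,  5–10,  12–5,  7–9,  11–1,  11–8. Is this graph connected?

Component: {3, 6}
Component: {7, 9}
Component: {1, 4, 8, 11}
Component: {2, 5, 10, 12}
No edge joins these 4 groups, so the graph is disconnected.

No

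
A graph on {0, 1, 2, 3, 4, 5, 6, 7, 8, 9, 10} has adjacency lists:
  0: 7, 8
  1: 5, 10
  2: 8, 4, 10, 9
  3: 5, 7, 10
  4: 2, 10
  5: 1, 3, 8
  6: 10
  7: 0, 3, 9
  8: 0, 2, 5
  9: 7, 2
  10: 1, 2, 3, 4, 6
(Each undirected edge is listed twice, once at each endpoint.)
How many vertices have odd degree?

6

Degrees: 0:2, 1:2, 2:4, 3:3, 4:2, 5:3, 6:1, 7:3, 8:3, 9:2, 10:5
Odd-degree vertices: 3, 5, 6, 7, 8, 10.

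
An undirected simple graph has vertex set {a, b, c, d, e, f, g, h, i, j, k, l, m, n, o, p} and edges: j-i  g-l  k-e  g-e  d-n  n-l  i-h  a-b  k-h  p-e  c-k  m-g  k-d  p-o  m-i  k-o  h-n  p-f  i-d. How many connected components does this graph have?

2

Component: {a, b}
Component: {c, d, e, f, g, h, i, j, k, l, m, n, o, p}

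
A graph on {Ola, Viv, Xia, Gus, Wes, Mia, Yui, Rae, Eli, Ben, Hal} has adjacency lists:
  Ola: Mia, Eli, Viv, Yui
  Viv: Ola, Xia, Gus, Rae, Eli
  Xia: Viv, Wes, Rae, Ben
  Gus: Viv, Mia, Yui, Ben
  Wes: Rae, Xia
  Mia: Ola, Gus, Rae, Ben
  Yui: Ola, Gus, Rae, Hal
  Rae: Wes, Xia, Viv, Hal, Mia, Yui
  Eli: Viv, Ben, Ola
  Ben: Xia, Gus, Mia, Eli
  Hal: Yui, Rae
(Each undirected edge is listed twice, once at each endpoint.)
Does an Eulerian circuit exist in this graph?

No

Degrees: Ola:4, Viv:5, Xia:4, Gus:4, Wes:2, Mia:4, Yui:4, Rae:6, Eli:3, Ben:4, Hal:2
Vertices with odd degree: Viv, Eli. An Eulerian circuit requires all degrees even.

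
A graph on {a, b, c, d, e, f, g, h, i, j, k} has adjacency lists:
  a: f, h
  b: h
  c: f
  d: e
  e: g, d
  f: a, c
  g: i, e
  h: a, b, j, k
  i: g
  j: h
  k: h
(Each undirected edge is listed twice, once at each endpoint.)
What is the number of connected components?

2

Component: {d, e, g, i}
Component: {a, b, c, f, h, j, k}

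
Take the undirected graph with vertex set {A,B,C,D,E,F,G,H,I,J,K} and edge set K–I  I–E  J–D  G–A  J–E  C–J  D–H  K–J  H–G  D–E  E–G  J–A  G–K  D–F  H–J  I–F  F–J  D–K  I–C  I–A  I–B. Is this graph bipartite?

No

D-J-K-D is an odd cycle (length 3), and a bipartite graph can contain only even cycles.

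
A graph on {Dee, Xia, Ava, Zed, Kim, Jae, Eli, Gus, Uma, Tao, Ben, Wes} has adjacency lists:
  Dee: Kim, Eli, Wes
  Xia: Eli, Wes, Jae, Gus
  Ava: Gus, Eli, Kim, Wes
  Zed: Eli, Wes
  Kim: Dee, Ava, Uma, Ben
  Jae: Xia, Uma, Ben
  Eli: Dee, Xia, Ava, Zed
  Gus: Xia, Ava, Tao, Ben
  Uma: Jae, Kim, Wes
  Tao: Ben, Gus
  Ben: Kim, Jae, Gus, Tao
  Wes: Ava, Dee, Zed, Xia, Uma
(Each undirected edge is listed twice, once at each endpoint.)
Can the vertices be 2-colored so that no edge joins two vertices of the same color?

Gus-Tao-Ben-Gus is an odd cycle (length 3), and a bipartite graph can contain only even cycles.

No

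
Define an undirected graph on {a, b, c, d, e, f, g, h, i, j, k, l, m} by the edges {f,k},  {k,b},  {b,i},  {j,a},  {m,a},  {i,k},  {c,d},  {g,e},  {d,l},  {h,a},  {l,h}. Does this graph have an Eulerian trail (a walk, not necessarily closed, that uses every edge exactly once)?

Degrees: a:3, b:2, c:1, d:2, e:1, f:1, g:1, h:2, i:2, j:1, k:3, l:2, m:1
Odd-degree vertices: a, c, e, f, g, j, k, m (8 total).
An Eulerian trail requires 0 or 2 odd-degree vertices; here there are 8.

No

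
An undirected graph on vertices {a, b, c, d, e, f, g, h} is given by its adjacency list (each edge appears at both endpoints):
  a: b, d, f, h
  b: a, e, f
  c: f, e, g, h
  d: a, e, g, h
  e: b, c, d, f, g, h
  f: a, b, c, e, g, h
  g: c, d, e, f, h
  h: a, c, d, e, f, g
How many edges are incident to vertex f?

Neighbors of f: a, b, c, e, g, h.

6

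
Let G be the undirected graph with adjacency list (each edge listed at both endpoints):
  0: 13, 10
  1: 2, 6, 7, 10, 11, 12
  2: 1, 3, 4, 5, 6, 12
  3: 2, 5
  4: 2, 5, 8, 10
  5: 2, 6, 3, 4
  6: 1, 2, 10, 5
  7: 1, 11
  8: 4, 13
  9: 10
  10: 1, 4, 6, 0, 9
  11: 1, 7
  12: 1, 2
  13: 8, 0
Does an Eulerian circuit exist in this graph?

Degrees: 0:2, 1:6, 2:6, 3:2, 4:4, 5:4, 6:4, 7:2, 8:2, 9:1, 10:5, 11:2, 12:2, 13:2
9, 10 have odd degree; an Eulerian circuit needs every degree to be even, so none exists.

No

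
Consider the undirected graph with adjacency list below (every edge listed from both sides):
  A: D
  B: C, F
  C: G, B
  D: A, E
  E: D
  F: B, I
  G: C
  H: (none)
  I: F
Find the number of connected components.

3

Component: {H}
Component: {A, D, E}
Component: {B, C, F, G, I}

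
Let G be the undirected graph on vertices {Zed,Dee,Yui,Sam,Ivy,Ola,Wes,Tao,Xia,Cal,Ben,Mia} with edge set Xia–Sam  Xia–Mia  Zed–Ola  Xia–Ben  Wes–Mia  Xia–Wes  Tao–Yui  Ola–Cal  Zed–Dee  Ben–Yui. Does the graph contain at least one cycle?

Yes

The graph has 12 vertices, 10 edges, and 3 connected components.
Since 10 > 12 - 3, a cycle must exist; for instance Xia-Wes-Mia-Xia.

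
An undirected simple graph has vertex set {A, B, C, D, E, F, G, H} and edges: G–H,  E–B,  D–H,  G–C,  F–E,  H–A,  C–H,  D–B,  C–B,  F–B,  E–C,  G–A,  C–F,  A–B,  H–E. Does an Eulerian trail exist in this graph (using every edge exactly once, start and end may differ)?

Degrees: A:3, B:5, C:5, D:2, E:4, F:3, G:3, H:5
Odd-degree vertices: A, B, C, F, G, H (6 total).
An Eulerian trail requires 0 or 2 odd-degree vertices; here there are 6.

No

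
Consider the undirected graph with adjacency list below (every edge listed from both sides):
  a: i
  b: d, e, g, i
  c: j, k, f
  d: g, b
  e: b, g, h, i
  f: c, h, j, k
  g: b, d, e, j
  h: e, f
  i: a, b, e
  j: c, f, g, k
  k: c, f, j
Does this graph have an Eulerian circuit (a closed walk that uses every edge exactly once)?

Degrees: a:1, b:4, c:3, d:2, e:4, f:4, g:4, h:2, i:3, j:4, k:3
a, c, i, k have odd degree; an Eulerian circuit needs every degree to be even, so none exists.

No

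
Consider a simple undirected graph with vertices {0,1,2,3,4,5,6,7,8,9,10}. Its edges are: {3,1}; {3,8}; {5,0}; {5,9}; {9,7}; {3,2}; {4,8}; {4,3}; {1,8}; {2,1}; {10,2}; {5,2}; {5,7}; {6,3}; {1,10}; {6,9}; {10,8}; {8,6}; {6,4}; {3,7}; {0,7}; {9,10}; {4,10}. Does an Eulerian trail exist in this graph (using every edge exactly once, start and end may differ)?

Yes

Degrees: 0:2, 1:4, 2:4, 3:6, 4:4, 5:4, 6:4, 7:4, 8:5, 9:4, 10:5
Odd-degree vertices: 8, 10 (2 total).
With 2 odd-degree vertices and all edges in one connected piece, an Eulerian trail exists (from 8 to 10).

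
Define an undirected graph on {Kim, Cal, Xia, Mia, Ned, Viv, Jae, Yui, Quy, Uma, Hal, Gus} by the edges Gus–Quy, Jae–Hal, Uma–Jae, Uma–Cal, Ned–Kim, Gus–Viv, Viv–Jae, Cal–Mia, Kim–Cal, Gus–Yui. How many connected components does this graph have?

2

Component: {Xia}
Component: {Kim, Cal, Mia, Ned, Viv, Jae, Yui, Quy, Uma, Hal, Gus}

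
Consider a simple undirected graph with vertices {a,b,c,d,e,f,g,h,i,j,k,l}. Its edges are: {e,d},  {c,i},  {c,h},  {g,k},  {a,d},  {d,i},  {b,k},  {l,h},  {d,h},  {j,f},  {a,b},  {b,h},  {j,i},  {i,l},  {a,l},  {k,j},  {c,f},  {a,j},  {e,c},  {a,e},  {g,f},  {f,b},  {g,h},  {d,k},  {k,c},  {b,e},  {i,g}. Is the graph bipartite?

a-e-b-a is an odd cycle (length 3), and a bipartite graph can contain only even cycles.

No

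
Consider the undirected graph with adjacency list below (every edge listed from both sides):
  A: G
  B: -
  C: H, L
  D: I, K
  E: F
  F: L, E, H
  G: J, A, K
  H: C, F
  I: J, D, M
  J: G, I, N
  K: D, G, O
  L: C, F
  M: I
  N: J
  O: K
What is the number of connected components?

Component: {B}
Component: {C, E, F, H, L}
Component: {A, D, G, I, J, K, M, N, O}

3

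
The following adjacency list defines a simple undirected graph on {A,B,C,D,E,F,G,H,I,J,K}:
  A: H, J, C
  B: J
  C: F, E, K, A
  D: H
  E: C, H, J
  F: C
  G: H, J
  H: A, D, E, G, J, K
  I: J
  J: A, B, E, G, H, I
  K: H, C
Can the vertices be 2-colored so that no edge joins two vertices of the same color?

A-J-H-A is an odd cycle (length 3), and a bipartite graph can contain only even cycles.

No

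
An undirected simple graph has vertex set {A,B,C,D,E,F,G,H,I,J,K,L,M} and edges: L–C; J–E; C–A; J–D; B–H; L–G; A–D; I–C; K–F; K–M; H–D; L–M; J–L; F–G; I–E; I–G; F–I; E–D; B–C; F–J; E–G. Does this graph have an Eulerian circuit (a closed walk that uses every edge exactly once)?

Degrees: A:2, B:2, C:4, D:4, E:4, F:4, G:4, H:2, I:4, J:4, K:2, L:4, M:2
All degrees are even and the non-isolated vertices are connected — an Eulerian circuit exists.

Yes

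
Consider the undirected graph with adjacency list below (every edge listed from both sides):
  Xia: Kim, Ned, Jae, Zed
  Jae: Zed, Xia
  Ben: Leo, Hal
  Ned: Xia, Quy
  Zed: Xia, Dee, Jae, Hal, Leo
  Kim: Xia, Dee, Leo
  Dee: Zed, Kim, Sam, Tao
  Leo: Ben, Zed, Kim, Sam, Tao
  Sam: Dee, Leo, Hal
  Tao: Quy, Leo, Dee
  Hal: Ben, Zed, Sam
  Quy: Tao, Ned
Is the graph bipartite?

No

Jae-Xia-Zed-Jae is an odd cycle (length 3), and a bipartite graph can contain only even cycles.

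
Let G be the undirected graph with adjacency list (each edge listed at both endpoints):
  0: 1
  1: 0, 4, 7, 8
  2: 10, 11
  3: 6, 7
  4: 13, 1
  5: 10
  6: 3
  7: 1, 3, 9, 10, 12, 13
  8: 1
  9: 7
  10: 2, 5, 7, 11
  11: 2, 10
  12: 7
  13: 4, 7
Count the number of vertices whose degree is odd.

6

Degrees: 0:1, 1:4, 2:2, 3:2, 4:2, 5:1, 6:1, 7:6, 8:1, 9:1, 10:4, 11:2, 12:1, 13:2
Odd-degree vertices: 0, 5, 6, 8, 9, 12.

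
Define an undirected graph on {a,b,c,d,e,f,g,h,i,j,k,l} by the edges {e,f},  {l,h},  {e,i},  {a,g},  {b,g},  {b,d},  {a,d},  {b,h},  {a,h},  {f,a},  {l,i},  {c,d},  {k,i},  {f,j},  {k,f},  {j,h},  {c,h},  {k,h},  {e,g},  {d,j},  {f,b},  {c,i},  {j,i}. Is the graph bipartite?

Yes

A valid 2-coloring puts {d, f, g, h, i} on one side and {a, b, c, e, j, k, l} on the other; every edge crosses between the two sides.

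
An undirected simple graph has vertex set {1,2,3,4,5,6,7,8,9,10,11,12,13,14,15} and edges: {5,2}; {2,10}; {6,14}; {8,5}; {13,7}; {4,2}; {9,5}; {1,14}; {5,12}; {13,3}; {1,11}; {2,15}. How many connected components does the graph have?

Component: {3, 7, 13}
Component: {1, 6, 11, 14}
Component: {2, 4, 5, 8, 9, 10, 12, 15}

3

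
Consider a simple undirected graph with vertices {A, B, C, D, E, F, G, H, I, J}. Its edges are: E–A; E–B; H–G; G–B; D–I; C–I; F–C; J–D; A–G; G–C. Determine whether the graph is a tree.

The graph has 10 vertices and 10 edges.
Connected but with 10 > 9 edges, so it has a cycle and is not a tree.

No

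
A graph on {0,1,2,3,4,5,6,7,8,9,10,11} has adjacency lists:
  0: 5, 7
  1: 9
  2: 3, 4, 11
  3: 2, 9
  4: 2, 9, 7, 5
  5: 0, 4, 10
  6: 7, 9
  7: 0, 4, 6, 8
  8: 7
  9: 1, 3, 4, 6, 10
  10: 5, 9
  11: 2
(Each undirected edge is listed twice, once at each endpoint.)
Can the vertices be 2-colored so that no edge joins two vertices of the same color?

Yes

Partition the vertices as {2, 5, 7, 9} vs {0, 1, 3, 4, 6, 8, 10, 11}. Each listed edge has one endpoint in each part, so the graph is bipartite.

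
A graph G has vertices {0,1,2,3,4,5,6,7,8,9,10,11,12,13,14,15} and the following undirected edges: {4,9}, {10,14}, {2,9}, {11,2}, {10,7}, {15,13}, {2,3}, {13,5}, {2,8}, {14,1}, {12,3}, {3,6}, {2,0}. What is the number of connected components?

Component: {5, 13, 15}
Component: {1, 7, 10, 14}
Component: {0, 2, 3, 4, 6, 8, 9, 11, 12}

3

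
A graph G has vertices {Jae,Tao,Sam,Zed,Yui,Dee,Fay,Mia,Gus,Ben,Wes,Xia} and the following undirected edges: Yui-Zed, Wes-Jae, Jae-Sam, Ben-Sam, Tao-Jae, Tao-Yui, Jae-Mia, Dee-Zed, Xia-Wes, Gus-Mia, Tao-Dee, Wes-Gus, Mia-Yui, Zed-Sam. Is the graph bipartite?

No

The cycle Tao-Dee-Zed-Sam-Jae-Tao has length 5, which is odd, so the graph is not bipartite.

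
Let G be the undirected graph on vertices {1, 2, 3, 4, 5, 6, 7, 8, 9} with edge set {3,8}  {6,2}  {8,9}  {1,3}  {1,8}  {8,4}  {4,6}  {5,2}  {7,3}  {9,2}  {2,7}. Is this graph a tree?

The graph has 9 vertices and 11 edges.
A tree on 9 vertices has exactly 8 edges; this graph has 11, so it contains a cycle and is not a tree.

No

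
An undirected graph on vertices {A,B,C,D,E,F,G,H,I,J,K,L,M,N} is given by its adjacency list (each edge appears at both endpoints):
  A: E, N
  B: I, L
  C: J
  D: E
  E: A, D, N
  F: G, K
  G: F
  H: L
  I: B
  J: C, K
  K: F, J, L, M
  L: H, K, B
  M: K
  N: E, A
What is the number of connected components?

Component: {A, D, E, N}
Component: {B, C, F, G, H, I, J, K, L, M}

2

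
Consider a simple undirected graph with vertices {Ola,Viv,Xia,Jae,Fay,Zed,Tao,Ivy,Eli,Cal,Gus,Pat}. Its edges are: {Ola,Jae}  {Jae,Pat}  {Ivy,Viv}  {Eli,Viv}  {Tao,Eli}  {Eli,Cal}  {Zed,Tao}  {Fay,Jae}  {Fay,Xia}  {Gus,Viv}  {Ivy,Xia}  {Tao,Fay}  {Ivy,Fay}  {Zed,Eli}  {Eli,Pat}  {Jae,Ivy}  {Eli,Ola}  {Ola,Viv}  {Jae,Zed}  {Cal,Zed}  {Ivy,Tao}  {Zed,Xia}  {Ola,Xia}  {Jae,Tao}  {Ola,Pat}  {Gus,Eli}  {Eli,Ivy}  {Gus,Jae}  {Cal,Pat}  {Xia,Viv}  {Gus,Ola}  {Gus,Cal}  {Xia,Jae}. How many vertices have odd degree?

4

Degrees: Ola:6, Viv:5, Xia:6, Jae:8, Fay:4, Zed:5, Tao:5, Ivy:6, Eli:8, Cal:4, Gus:5, Pat:4
Odd-degree vertices: Viv, Zed, Tao, Gus.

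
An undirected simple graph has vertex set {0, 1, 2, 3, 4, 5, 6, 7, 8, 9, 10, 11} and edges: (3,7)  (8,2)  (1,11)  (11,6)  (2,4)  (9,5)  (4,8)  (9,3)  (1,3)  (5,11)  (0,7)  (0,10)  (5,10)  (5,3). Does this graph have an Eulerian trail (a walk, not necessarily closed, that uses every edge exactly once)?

Degrees: 0:2, 1:2, 2:2, 3:4, 4:2, 5:4, 6:1, 7:2, 8:2, 9:2, 10:2, 11:3
Odd-degree vertices: 6, 11 (2 total).
The edges lie in more than one component, so no single trail can cover them all.

No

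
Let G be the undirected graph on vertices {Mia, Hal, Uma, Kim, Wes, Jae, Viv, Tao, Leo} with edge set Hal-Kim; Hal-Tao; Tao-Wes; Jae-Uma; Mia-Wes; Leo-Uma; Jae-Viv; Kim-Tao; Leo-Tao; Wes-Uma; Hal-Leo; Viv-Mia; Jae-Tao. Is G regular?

Degrees: Mia:2, Hal:3, Uma:3, Kim:2, Wes:3, Jae:3, Viv:2, Tao:5, Leo:3
Vertex Mia has degree 2 while Tao has degree 5, so the graph is not regular.

No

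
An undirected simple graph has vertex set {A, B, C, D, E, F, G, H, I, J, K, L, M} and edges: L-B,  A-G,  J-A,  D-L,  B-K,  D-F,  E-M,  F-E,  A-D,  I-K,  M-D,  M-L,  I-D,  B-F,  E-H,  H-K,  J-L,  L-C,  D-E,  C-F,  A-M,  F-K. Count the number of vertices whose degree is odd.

4

Degrees: A:4, B:3, C:2, D:6, E:4, F:5, G:1, H:2, I:2, J:2, K:4, L:5, M:4
Odd-degree vertices: B, F, G, L.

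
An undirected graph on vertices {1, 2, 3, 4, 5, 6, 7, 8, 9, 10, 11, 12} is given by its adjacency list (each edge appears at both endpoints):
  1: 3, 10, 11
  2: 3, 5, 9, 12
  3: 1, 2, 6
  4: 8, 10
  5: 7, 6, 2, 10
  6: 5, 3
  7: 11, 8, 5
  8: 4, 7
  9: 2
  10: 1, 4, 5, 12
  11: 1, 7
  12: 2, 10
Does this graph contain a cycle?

The graph has 12 vertices, 16 edges, and 1 connected component.
Since 16 > 12 - 1, a cycle must exist; for instance 10-4-8-7-5-10.

Yes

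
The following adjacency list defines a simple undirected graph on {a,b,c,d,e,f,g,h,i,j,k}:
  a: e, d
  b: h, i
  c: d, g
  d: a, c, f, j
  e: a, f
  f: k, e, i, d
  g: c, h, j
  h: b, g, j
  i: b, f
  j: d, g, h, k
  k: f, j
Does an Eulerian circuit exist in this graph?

Degrees: a:2, b:2, c:2, d:4, e:2, f:4, g:3, h:3, i:2, j:4, k:2
g, h have odd degree; an Eulerian circuit needs every degree to be even, so none exists.

No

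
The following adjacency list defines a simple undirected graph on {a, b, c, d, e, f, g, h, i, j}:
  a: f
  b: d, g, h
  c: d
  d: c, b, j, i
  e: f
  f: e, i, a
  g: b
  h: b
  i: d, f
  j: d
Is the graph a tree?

|V| = 10, |E| = 9.
Connected and |E| = |V| - 1, which characterizes a tree.

Yes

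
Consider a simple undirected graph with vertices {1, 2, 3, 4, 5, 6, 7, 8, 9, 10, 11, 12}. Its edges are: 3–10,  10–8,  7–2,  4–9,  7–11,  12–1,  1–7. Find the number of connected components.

5

Component: {5}
Component: {6}
Component: {4, 9}
Component: {3, 8, 10}
Component: {1, 2, 7, 11, 12}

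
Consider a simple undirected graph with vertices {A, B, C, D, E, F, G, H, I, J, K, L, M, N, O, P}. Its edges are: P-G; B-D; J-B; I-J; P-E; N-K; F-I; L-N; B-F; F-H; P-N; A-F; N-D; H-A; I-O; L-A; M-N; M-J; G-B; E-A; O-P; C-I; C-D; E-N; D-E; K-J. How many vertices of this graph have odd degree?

Degrees: A:4, B:4, C:2, D:4, E:4, F:4, G:2, H:2, I:4, J:4, K:2, L:2, M:2, N:6, O:2, P:4
Odd-degree vertices: none.

0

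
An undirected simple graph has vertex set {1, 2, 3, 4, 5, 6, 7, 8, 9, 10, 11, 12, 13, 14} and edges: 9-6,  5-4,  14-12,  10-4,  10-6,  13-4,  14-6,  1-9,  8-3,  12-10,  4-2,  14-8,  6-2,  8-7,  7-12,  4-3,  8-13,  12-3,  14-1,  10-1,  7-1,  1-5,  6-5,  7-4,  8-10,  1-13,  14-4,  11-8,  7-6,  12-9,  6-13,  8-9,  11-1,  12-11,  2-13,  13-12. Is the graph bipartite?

6-2-13-6 is an odd cycle (length 3), and a bipartite graph can contain only even cycles.

No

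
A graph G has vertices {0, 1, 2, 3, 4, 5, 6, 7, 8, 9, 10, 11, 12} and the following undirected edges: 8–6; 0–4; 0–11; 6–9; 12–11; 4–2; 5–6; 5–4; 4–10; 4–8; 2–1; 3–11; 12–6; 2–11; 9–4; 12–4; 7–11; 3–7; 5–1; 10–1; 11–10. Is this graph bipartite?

The cycle 7-3-11-7 has length 3, which is odd, so the graph is not bipartite.

No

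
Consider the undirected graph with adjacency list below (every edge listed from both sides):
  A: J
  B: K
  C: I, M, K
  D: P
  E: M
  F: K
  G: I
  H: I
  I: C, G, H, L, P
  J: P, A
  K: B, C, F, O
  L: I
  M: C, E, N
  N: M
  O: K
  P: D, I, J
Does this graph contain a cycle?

No

The graph has 16 vertices, 15 edges, and 1 connected component.
A forest on 16 vertices with 1 component has exactly 15 edges, which matches — so no cycle.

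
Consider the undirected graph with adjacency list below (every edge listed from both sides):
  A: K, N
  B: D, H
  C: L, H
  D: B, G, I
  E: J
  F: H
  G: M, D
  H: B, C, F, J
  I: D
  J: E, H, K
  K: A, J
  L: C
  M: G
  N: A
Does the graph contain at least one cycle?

The graph has 14 vertices, 13 edges, and 1 connected component.
Since 13 = 14 - 1, the graph is a forest and contains no cycle.

No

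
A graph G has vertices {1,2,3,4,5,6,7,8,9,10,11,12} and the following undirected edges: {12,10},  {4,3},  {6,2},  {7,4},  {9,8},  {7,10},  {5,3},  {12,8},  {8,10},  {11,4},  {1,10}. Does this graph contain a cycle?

Yes

|V| = 12, |E| = 11, number of components = 2.
One cycle is 10-12-8-10.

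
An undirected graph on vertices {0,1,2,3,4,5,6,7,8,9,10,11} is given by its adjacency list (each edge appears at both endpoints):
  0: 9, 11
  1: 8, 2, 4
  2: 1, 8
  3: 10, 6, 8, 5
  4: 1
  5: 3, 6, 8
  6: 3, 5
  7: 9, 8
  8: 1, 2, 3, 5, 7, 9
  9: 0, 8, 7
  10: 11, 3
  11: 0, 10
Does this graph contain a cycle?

Yes

The graph has 12 vertices, 16 edges, and 1 connected component.
Since 16 > 12 - 1, a cycle must exist; for instance 8-1-2-8.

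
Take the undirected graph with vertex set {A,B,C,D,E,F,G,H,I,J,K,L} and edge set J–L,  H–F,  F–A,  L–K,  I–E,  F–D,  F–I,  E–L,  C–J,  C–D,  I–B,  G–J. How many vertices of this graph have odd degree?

8

Degrees: A:1, B:1, C:2, D:2, E:2, F:4, G:1, H:1, I:3, J:3, K:1, L:3
Odd-degree vertices: A, B, G, H, I, J, K, L.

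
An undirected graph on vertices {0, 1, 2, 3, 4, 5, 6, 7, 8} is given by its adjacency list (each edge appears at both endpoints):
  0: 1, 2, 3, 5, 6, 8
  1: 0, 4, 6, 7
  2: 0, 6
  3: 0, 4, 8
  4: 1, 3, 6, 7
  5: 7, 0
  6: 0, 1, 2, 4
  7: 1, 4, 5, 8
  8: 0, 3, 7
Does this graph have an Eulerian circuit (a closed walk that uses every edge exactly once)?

No

Degrees: 0:6, 1:4, 2:2, 3:3, 4:4, 5:2, 6:4, 7:4, 8:3
3, 8 have odd degree; an Eulerian circuit needs every degree to be even, so none exists.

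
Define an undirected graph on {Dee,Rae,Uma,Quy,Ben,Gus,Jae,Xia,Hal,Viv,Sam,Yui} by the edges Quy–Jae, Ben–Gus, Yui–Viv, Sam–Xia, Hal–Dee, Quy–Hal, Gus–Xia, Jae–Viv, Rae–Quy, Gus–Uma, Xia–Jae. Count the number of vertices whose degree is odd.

Degrees: Dee:1, Rae:1, Uma:1, Quy:3, Ben:1, Gus:3, Jae:3, Xia:3, Hal:2, Viv:2, Sam:1, Yui:1
Odd-degree vertices: Dee, Rae, Uma, Quy, Ben, Gus, Jae, Xia, Sam, Yui.

10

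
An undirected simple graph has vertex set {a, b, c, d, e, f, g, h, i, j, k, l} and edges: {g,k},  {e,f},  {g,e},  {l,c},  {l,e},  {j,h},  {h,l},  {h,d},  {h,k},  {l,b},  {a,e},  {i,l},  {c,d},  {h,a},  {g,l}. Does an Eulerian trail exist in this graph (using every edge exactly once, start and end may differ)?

Degrees: a:2, b:1, c:2, d:2, e:4, f:1, g:3, h:5, i:1, j:1, k:2, l:6
Odd-degree vertices: b, f, g, h, i, j (6 total).
With 6 odd-degree vertices (more than two), no single trail can use every edge.

No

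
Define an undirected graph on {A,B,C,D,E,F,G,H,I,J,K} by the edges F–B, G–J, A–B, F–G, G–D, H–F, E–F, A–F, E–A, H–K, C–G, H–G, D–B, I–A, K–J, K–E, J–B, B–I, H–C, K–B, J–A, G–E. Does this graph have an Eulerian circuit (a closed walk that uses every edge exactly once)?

No

Degrees: A:5, B:6, C:2, D:2, E:4, F:5, G:6, H:4, I:2, J:4, K:4
A, F have odd degree; an Eulerian circuit needs every degree to be even, so none exists.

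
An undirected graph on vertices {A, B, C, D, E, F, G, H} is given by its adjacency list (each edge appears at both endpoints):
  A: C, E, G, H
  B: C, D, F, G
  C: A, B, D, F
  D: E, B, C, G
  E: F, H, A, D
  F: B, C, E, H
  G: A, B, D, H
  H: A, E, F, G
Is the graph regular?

Yes

Degrees: A:4, B:4, C:4, D:4, E:4, F:4, G:4, H:4
All degrees equal 4; the graph is regular.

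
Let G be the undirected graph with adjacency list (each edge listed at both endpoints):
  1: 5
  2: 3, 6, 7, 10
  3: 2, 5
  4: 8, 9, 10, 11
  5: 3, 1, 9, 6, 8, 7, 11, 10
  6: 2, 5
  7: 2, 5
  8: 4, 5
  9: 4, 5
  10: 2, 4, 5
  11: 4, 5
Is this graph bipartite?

Yes

Color {2, 4, 5} black and {1, 3, 6, 7, 8, 9, 10, 11} white. No edge joins two same-colored vertices, so the graph is bipartite.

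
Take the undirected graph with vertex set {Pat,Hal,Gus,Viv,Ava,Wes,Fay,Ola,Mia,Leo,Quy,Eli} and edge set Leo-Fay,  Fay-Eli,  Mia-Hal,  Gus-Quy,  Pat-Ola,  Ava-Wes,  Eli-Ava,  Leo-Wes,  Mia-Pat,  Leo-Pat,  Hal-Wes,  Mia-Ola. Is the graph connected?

No

Component: {Viv}
Component: {Gus, Quy}
Component: {Pat, Hal, Ava, Wes, Fay, Ola, Mia, Leo, Eli}
No edge joins these 3 groups, so the graph is disconnected.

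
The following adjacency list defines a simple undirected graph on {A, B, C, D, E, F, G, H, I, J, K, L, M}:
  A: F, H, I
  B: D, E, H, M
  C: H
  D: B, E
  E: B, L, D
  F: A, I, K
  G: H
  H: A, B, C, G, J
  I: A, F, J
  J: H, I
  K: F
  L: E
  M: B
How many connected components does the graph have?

Component: {A, B, C, D, E, F, G, H, I, J, K, L, M}

1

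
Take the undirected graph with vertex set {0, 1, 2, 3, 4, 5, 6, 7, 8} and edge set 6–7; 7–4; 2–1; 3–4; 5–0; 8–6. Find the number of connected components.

Component: {0, 5}
Component: {1, 2}
Component: {3, 4, 6, 7, 8}

3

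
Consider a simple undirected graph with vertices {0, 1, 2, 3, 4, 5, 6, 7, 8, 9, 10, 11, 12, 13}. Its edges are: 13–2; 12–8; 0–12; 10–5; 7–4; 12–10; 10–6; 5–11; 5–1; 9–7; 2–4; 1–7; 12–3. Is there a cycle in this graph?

No

The graph has 14 vertices, 13 edges, and 1 connected component.
A forest on 14 vertices with 1 component has exactly 13 edges, which matches — so no cycle.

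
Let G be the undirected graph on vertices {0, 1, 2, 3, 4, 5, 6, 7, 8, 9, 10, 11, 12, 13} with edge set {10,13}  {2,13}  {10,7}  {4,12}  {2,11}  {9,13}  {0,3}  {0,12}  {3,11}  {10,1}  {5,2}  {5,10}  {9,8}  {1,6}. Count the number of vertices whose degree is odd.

Degrees: 0:2, 1:2, 2:3, 3:2, 4:1, 5:2, 6:1, 7:1, 8:1, 9:2, 10:4, 11:2, 12:2, 13:3
Odd-degree vertices: 2, 4, 6, 7, 8, 13.

6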